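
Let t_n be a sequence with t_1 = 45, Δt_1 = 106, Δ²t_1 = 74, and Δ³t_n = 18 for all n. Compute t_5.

985

Build the table forward from the leading diagonal:
D3: 18  18  18  18  18
D2: 74  92  110  128  146
D1: 106  180  272  382  510
t: 45  151  331  603  985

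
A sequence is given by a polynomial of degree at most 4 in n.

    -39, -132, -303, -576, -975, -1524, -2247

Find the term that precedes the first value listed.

0

Δ: -93  -171  -273  -399  -549  -723
Δ²: -78  -102  -126  -150  -174
Δ³: -24  -24  -24  -24
The third differences are constant at -24.
Work back: -78 + 24 = -54;  -93 + 54 = -39;  -39 + 39 = 0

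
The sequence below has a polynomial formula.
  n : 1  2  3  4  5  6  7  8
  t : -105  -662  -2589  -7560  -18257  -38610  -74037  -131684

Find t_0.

-12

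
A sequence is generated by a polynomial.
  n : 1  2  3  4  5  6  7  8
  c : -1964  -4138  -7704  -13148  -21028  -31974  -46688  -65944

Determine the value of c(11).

-159784

D1: -2174, -3566, -5444, -7880, -10946, -14714, -19256
D2: -1392, -1878, -2436, -3066, -3768, -4542
D3: -486, -558, -630, -702, -774
D4: -72, -72, -72, -72
Fourth differences constant at -72.
-774 − 72 = -846;  -4542 − 846 = -5388;  -19256 − 5388 = -24644;  -65944 − 24644 = -90588
-846 − 72 = -918;  -5388 − 918 = -6306;  -24644 − 6306 = -30950;  -90588 − 30950 = -121538
-918 − 72 = -990;  -6306 − 990 = -7296;  -30950 − 7296 = -38246;  -121538 − 38246 = -159784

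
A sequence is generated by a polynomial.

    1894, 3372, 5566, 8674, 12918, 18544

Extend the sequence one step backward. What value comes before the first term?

D1: 1478, 2194, 3108, 4244, 5626
D2: 716, 914, 1136, 1382
D3: 198, 222, 246
D4: 24, 24
The fourth differences are constant at 24.
Work back: 198 − 24 = 174;  716 − 174 = 542;  1478 − 542 = 936;  1894 − 936 = 958

958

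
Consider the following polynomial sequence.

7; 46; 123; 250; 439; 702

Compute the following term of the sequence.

1051

39, 77, 127, 189, 263
38, 50, 62, 74
12, 12, 12
Third differences constant at 12.
74 + 12 = 86;  263 + 86 = 349;  702 + 349 = 1051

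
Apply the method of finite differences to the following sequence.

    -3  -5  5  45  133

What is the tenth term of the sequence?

First differences: -2  10  40  88
Second differences: 12  30  48
Third differences: 18  18
Third differences constant at 18.
48 + 18 = 66;  88 + 66 = 154;  133 + 154 = 287
66 + 18 = 84;  154 + 84 = 238;  287 + 238 = 525
84 + 18 = 102;  238 + 102 = 340;  525 + 340 = 865
102 + 18 = 120;  340 + 120 = 460;  865 + 460 = 1325
120 + 18 = 138;  460 + 138 = 598;  1325 + 598 = 1923

1923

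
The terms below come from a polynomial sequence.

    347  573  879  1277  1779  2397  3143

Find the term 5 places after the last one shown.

9213

Δ: 226, 306, 398, 502, 618, 746
Δ²: 80, 92, 104, 116, 128
Δ³: 12, 12, 12, 12
Third differences constant at 12.
128 + 12 = 140;  746 + 140 = 886;  3143 + 886 = 4029
140 + 12 = 152;  886 + 152 = 1038;  4029 + 1038 = 5067
152 + 12 = 164;  1038 + 164 = 1202;  5067 + 1202 = 6269
164 + 12 = 176;  1202 + 176 = 1378;  6269 + 1378 = 7647
176 + 12 = 188;  1378 + 188 = 1566;  7647 + 1566 = 9213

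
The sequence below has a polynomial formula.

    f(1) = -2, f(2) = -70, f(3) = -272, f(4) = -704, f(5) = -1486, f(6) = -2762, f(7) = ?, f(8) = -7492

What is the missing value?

-4700

Using the first 6 terms:
First differences: -68, -202, -432, -782, -1276
Second differences: -134, -230, -350, -494
Third differences: -96, -120, -144
Fourth differences: -24, -24
Constant fourth difference = -24.
Extend forward: -144 − 24 = -168;  -494 − 168 = -662;  -1276 − 662 = -1938;  -2762 − 1938 = -4700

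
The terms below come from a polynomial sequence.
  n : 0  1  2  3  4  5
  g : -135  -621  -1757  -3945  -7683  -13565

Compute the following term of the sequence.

-486  -1136  -2188  -3738  -5882
-650  -1052  -1550  -2144
-402  -498  -594
-96  -96
Constant fourth difference = -96, so extend:
-594 − 96 = -690;  -2144 − 690 = -2834;  -5882 − 2834 = -8716;  -13565 − 8716 = -22281

-22281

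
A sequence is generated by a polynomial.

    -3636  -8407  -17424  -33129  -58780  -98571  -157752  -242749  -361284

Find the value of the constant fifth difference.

-120

First differences: -4771, -9017, -15705, -25651, -39791, -59181, -84997, -118535
Second differences: -4246, -6688, -9946, -14140, -19390, -25816, -33538
Third differences: -2442, -3258, -4194, -5250, -6426, -7722
Fourth differences: -816, -936, -1056, -1176, -1296
Fifth differences: -120, -120, -120, -120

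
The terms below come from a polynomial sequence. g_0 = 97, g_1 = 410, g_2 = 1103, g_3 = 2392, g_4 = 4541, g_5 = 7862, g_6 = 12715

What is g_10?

First differences: 313 , 693 , 1289 , 2149 , 3321 , 4853
Second differences: 380 , 596 , 860 , 1172 , 1532
Third differences: 216 , 264 , 312 , 360
Fourth differences: 48 , 48 , 48
Fourth differences constant at 48.
360 + 48 = 408;  1532 + 408 = 1940;  4853 + 1940 = 6793;  12715 + 6793 = 19508
408 + 48 = 456;  1940 + 456 = 2396;  6793 + 2396 = 9189;  19508 + 9189 = 28697
456 + 48 = 504;  2396 + 504 = 2900;  9189 + 2900 = 12089;  28697 + 12089 = 40786
504 + 48 = 552;  2900 + 552 = 3452;  12089 + 3452 = 15541;  40786 + 15541 = 56327

56327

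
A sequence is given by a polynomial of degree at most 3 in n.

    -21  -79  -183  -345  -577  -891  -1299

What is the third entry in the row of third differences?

-12

D1: -58, -104, -162, -232, -314, -408
D2: -46, -58, -70, -82, -94
D3: -12, -12, -12, -12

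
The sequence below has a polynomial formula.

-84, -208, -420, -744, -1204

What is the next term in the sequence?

First differences: -124, -212, -324, -460
Second differences: -88, -112, -136
Third differences: -24, -24
Constant third difference = -24, so extend:
-136 − 24 = -160;  -460 − 160 = -620;  -1204 − 620 = -1824

-1824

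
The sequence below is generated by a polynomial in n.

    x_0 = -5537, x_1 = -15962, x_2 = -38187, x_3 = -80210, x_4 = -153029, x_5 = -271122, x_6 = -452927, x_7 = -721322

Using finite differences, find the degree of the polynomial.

5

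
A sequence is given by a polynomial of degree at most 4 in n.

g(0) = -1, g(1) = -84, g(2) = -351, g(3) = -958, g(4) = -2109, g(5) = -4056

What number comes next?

-83  -267  -607  -1151  -1947
-184  -340  -544  -796
-156  -204  -252
-48  -48
The fourth differences are constant (-48).
-252 − 48 = -300;  -796 − 300 = -1096;  -1947 − 1096 = -3043;  -4056 − 3043 = -7099

-7099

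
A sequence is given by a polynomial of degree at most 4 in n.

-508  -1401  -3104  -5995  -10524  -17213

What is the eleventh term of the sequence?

-106368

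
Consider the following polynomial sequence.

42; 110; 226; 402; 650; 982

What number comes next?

1410

68, 116, 176, 248, 332
48, 60, 72, 84
12, 12, 12
Constant third difference = 12, so extend:
84 + 12 = 96;  332 + 96 = 428;  982 + 428 = 1410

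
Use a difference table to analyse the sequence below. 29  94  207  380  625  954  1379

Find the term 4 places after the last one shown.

4279

Δ: 65 , 113 , 173 , 245 , 329 , 425
Δ²: 48 , 60 , 72 , 84 , 96
Δ³: 12 , 12 , 12 , 12
Third differences constant at 12.
96 + 12 = 108;  425 + 108 = 533;  1379 + 533 = 1912
108 + 12 = 120;  533 + 120 = 653;  1912 + 653 = 2565
120 + 12 = 132;  653 + 132 = 785;  2565 + 785 = 3350
132 + 12 = 144;  785 + 144 = 929;  3350 + 929 = 4279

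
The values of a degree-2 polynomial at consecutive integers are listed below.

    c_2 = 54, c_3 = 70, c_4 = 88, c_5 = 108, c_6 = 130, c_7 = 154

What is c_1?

First differences: 16, 18, 20, 22, 24
Second differences: 2, 2, 2, 2
The second differences are constant at 2.
Work back: 16 − 2 = 14;  54 − 14 = 40

40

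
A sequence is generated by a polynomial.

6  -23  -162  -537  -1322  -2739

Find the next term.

-29  -139  -375  -785  -1417
-110  -236  -410  -632
-126  -174  -222
-48  -48
Fourth differences constant at -48.
-222 − 48 = -270;  -632 − 270 = -902;  -1417 − 902 = -2319;  -2739 − 2319 = -5058

-5058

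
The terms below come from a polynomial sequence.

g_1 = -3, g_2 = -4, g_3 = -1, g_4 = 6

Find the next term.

17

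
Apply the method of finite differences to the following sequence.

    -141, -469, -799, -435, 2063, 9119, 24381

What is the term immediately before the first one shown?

-7

First differences: -328, -330, 364, 2498, 7056, 15262
Second differences: -2, 694, 2134, 4558, 8206
Third differences: 696, 1440, 2424, 3648
Fourth differences: 744, 984, 1224
Fifth differences: 240, 240
The fifth differences are constant at 240.
Work back: 744 − 240 = 504;  696 − 504 = 192;  -2 − 192 = -194;  -328 + 194 = -134;  -141 + 134 = -7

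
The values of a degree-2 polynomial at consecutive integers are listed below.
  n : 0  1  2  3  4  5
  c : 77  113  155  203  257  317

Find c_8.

First differences: 36, 42, 48, 54, 60
Second differences: 6, 6, 6, 6
The second differences are constant (6).
60 + 6 = 66;  317 + 66 = 383
66 + 6 = 72;  383 + 72 = 455
72 + 6 = 78;  455 + 78 = 533

533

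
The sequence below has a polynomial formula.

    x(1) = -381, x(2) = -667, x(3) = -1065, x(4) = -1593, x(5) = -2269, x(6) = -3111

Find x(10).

-8499

D1: -286, -398, -528, -676, -842
D2: -112, -130, -148, -166
D3: -18, -18, -18
Third differences constant at -18.
-166 − 18 = -184;  -842 − 184 = -1026;  -3111 − 1026 = -4137
-184 − 18 = -202;  -1026 − 202 = -1228;  -4137 − 1228 = -5365
-202 − 18 = -220;  -1228 − 220 = -1448;  -5365 − 1448 = -6813
-220 − 18 = -238;  -1448 − 238 = -1686;  -6813 − 1686 = -8499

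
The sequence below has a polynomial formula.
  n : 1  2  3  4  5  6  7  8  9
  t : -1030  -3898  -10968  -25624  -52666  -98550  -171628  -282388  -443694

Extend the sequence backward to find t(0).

-156

Δ: -2868  -7070  -14656  -27042  -45884  -73078  -110760  -161306
Δ²: -4202  -7586  -12386  -18842  -27194  -37682  -50546
Δ³: -3384  -4800  -6456  -8352  -10488  -12864
Δ⁴: -1416  -1656  -1896  -2136  -2376
Δ⁵: -240  -240  -240  -240
The fifth differences are constant at -240.
Work back: -1416 + 240 = -1176;  -3384 + 1176 = -2208;  -4202 + 2208 = -1994;  -2868 + 1994 = -874;  -1030 + 874 = -156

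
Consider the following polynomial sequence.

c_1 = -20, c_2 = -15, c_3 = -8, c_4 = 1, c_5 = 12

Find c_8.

57

5, 7, 9, 11
2, 2, 2
Constant second difference = 2, so extend:
11 + 2 = 13;  12 + 13 = 25
13 + 2 = 15;  25 + 15 = 40
15 + 2 = 17;  40 + 17 = 57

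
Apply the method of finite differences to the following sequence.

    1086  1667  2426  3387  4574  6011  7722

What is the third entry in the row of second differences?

D1: 581, 759, 961, 1187, 1437, 1711
D2: 178, 202, 226, 250, 274
D3: 24, 24, 24, 24

226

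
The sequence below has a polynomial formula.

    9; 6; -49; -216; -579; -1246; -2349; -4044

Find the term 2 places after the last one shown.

-9954

First differences: -3, -55, -167, -363, -667, -1103, -1695
Second differences: -52, -112, -196, -304, -436, -592
Third differences: -60, -84, -108, -132, -156
Fourth differences: -24, -24, -24, -24
Fourth differences constant at -24.
-156 − 24 = -180;  -592 − 180 = -772;  -1695 − 772 = -2467;  -4044 − 2467 = -6511
-180 − 24 = -204;  -772 − 204 = -976;  -2467 − 976 = -3443;  -6511 − 3443 = -9954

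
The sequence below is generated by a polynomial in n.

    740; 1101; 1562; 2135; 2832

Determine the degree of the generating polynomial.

361, 461, 573, 697
100, 112, 124
12, 12
The third differences are constant, so the polynomial has degree 3.

3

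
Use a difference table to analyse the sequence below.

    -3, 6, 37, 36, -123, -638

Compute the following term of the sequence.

-1779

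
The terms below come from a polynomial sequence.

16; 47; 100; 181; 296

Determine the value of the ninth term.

1216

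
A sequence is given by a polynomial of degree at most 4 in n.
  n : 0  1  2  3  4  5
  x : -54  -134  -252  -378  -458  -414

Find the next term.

Δ: -80, -118, -126, -80, 44
Δ²: -38, -8, 46, 124
Δ³: 30, 54, 78
Δ⁴: 24, 24
Constant fourth difference = 24, so extend:
78 + 24 = 102;  124 + 102 = 226;  44 + 226 = 270;  -414 + 270 = -144

-144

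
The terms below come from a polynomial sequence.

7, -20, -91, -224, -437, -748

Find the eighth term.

D1: -27  -71  -133  -213  -311
D2: -44  -62  -80  -98
D3: -18  -18  -18
Constant third difference = -18, so extend:
-98 − 18 = -116;  -311 − 116 = -427;  -748 − 427 = -1175
-116 − 18 = -134;  -427 − 134 = -561;  -1175 − 561 = -1736

-1736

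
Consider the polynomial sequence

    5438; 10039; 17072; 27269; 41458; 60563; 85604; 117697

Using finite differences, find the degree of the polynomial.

4

Δ: 4601, 7033, 10197, 14189, 19105, 25041, 32093
Δ²: 2432, 3164, 3992, 4916, 5936, 7052
Δ³: 732, 828, 924, 1020, 1116
Δ⁴: 96, 96, 96, 96
The fourth differences are constant, so the polynomial has degree 4.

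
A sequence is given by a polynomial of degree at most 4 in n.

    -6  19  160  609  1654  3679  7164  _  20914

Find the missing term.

Using the first 7 terms:
D1: 25  141  449  1045  2025  3485
D2: 116  308  596  980  1460
D3: 192  288  384  480
D4: 96  96  96
Constant fourth difference = 96.
Extend forward: 480 + 96 = 576;  1460 + 576 = 2036;  3485 + 2036 = 5521;  7164 + 5521 = 12685

12685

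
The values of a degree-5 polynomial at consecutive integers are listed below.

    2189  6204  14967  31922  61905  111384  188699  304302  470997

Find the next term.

First differences: 4015, 8763, 16955, 29983, 49479, 77315, 115603, 166695
Second differences: 4748, 8192, 13028, 19496, 27836, 38288, 51092
Third differences: 3444, 4836, 6468, 8340, 10452, 12804
Fourth differences: 1392, 1632, 1872, 2112, 2352
Fifth differences: 240, 240, 240, 240
Fifth differences constant at 240.
2352 + 240 = 2592;  12804 + 2592 = 15396;  51092 + 15396 = 66488;  166695 + 66488 = 233183;  470997 + 233183 = 704180

704180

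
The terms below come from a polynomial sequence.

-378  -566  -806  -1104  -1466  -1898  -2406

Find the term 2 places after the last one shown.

-3674

Δ: -188 , -240 , -298 , -362 , -432 , -508
Δ²: -52 , -58 , -64 , -70 , -76
Δ³: -6 , -6 , -6 , -6
Constant third difference = -6, so extend:
-76 − 6 = -82;  -508 − 82 = -590;  -2406 − 590 = -2996
-82 − 6 = -88;  -590 − 88 = -678;  -2996 − 678 = -3674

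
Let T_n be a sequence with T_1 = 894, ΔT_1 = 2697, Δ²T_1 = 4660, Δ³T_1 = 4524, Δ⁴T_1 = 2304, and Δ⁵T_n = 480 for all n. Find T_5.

Build the table forward from the leading diagonal:
Fifth differences: 480, 480, 480, 480, 480
Fourth differences: 2304, 2784, 3264, 3744, 4224
Third differences: 4524, 6828, 9612, 12876, 16620
Second differences: 4660, 9184, 16012, 25624, 38500
First differences: 2697, 7357, 16541, 32553, 58177
T: 894, 3591, 10948, 27489, 60042

60042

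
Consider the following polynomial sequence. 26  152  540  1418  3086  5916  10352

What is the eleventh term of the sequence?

55556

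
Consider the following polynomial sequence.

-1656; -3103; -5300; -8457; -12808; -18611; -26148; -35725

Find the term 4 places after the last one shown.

-101393

Δ: -1447 , -2197 , -3157 , -4351 , -5803 , -7537 , -9577
Δ²: -750 , -960 , -1194 , -1452 , -1734 , -2040
Δ³: -210 , -234 , -258 , -282 , -306
Δ⁴: -24 , -24 , -24 , -24
The fourth differences are constant (-24).
-306 − 24 = -330;  -2040 − 330 = -2370;  -9577 − 2370 = -11947;  -35725 − 11947 = -47672
-330 − 24 = -354;  -2370 − 354 = -2724;  -11947 − 2724 = -14671;  -47672 − 14671 = -62343
-354 − 24 = -378;  -2724 − 378 = -3102;  -14671 − 3102 = -17773;  -62343 − 17773 = -80116
-378 − 24 = -402;  -3102 − 402 = -3504;  -17773 − 3504 = -21277;  -80116 − 21277 = -101393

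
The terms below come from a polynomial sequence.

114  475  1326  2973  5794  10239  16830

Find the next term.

26161

Δ: 361 , 851 , 1647 , 2821 , 4445 , 6591
Δ²: 490 , 796 , 1174 , 1624 , 2146
Δ³: 306 , 378 , 450 , 522
Δ⁴: 72 , 72 , 72
Fourth differences constant at 72.
522 + 72 = 594;  2146 + 594 = 2740;  6591 + 2740 = 9331;  16830 + 9331 = 26161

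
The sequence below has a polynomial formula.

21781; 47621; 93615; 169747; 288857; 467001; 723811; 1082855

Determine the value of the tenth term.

2223757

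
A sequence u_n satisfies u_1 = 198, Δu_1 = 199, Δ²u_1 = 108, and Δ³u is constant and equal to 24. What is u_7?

Build the table forward from the leading diagonal:
D3: 24  24  24  24  24  24  24
D2: 108  132  156  180  204  228  252
D1: 199  307  439  595  775  979  1207
u: 198  397  704  1143  1738  2513  3492

3492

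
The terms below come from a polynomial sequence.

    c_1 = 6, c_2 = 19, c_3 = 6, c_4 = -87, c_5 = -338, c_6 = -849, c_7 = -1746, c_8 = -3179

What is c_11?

Δ: 13 , -13 , -93 , -251 , -511 , -897 , -1433
Δ²: -26 , -80 , -158 , -260 , -386 , -536
Δ³: -54 , -78 , -102 , -126 , -150
Δ⁴: -24 , -24 , -24 , -24
Fourth differences constant at -24.
-150 − 24 = -174;  -536 − 174 = -710;  -1433 − 710 = -2143;  -3179 − 2143 = -5322
-174 − 24 = -198;  -710 − 198 = -908;  -2143 − 908 = -3051;  -5322 − 3051 = -8373
-198 − 24 = -222;  -908 − 222 = -1130;  -3051 − 1130 = -4181;  -8373 − 4181 = -12554

-12554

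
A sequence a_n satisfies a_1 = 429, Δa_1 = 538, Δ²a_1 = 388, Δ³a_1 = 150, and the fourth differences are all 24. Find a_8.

Build the table forward from the leading diagonal:
Δ⁴: 24  24  24  24  24  24  24  24
Δ³: 150  174  198  222  246  270  294  318
Δ²: 388  538  712  910  1132  1378  1648  1942
Δ: 538  926  1464  2176  3086  4218  5596  7244
a: 429  967  1893  3357  5533  8619  12837  18433

18433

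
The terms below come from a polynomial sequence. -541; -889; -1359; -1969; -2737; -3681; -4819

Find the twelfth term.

D1: -348, -470, -610, -768, -944, -1138
D2: -122, -140, -158, -176, -194
D3: -18, -18, -18, -18
Third differences constant at -18.
-194 − 18 = -212;  -1138 − 212 = -1350;  -4819 − 1350 = -6169
-212 − 18 = -230;  -1350 − 230 = -1580;  -6169 − 1580 = -7749
-230 − 18 = -248;  -1580 − 248 = -1828;  -7749 − 1828 = -9577
-248 − 18 = -266;  -1828 − 266 = -2094;  -9577 − 2094 = -11671
-266 − 18 = -284;  -2094 − 284 = -2378;  -11671 − 2378 = -14049

-14049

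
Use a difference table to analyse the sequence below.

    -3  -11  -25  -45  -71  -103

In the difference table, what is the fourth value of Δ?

-26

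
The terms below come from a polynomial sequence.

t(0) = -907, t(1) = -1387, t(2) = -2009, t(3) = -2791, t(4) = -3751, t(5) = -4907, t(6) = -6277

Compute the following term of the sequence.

Δ: -480, -622, -782, -960, -1156, -1370
Δ²: -142, -160, -178, -196, -214
Δ³: -18, -18, -18, -18
Third differences constant at -18.
-214 − 18 = -232;  -1370 − 232 = -1602;  -6277 − 1602 = -7879

-7879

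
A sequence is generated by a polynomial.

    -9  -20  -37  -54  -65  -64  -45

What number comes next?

First differences: -11, -17, -17, -11, 1, 19
Second differences: -6, 0, 6, 12, 18
Third differences: 6, 6, 6, 6
Third differences constant at 6.
18 + 6 = 24;  19 + 24 = 43;  -45 + 43 = -2

-2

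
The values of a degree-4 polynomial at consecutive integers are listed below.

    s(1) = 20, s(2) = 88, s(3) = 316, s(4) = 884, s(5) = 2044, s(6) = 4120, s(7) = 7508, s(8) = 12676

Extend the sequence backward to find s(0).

4

Δ: 68, 228, 568, 1160, 2076, 3388, 5168
Δ²: 160, 340, 592, 916, 1312, 1780
Δ³: 180, 252, 324, 396, 468
Δ⁴: 72, 72, 72, 72
The fourth differences are constant at 72.
Work back: 180 − 72 = 108;  160 − 108 = 52;  68 − 52 = 16;  20 − 16 = 4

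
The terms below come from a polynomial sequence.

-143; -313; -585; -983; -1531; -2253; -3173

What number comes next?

First differences: -170  -272  -398  -548  -722  -920
Second differences: -102  -126  -150  -174  -198
Third differences: -24  -24  -24  -24
Third differences constant at -24.
-198 − 24 = -222;  -920 − 222 = -1142;  -3173 − 1142 = -4315

-4315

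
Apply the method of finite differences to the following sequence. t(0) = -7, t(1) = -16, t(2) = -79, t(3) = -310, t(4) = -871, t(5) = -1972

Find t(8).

-11335

First differences: -9, -63, -231, -561, -1101
Second differences: -54, -168, -330, -540
Third differences: -114, -162, -210
Fourth differences: -48, -48
The fourth differences are constant (-48).
-210 − 48 = -258;  -540 − 258 = -798;  -1101 − 798 = -1899;  -1972 − 1899 = -3871
-258 − 48 = -306;  -798 − 306 = -1104;  -1899 − 1104 = -3003;  -3871 − 3003 = -6874
-306 − 48 = -354;  -1104 − 354 = -1458;  -3003 − 1458 = -4461;  -6874 − 4461 = -11335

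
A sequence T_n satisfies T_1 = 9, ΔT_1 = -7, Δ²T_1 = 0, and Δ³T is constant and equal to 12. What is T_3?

Build the table forward from the leading diagonal:
D3: 12  12  12
D2: 0  12  24
D1: -7  -7  5
T: 9  2  -5

-5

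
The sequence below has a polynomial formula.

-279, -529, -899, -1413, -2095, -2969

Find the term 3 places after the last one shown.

-6983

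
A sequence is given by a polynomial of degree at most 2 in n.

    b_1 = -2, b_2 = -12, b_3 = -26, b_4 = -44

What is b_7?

-122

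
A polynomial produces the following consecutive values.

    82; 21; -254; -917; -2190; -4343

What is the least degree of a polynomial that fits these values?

D1: -61, -275, -663, -1273, -2153
D2: -214, -388, -610, -880
D3: -174, -222, -270
D4: -48, -48
The fourth differences are constant, so the polynomial has degree 4.

4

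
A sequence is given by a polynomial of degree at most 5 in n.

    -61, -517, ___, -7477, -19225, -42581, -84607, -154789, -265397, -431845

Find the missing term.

Using the last 7 terms:
Δ: -11748, -23356, -42026, -70182, -110608, -166448
Δ²: -11608, -18670, -28156, -40426, -55840
Δ³: -7062, -9486, -12270, -15414
Δ⁴: -2424, -2784, -3144
Δ⁵: -360, -360
Constant fifth difference = -360.
Extend backward: -2424 + 360 = -2064;  -7062 + 2064 = -4998;  -11608 + 4998 = -6610;  -11748 + 6610 = -5138;  -7477 + 5138 = -2339

-2339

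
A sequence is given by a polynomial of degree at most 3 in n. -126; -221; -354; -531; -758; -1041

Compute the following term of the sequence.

-95, -133, -177, -227, -283
-38, -44, -50, -56
-6, -6, -6
Constant third difference = -6, so extend:
-56 − 6 = -62;  -283 − 62 = -345;  -1041 − 345 = -1386

-1386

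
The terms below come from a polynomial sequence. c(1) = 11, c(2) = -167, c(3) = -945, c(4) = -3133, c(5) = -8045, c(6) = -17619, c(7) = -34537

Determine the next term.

-178  -778  -2188  -4912  -9574  -16918
-600  -1410  -2724  -4662  -7344
-810  -1314  -1938  -2682
-504  -624  -744
-120  -120
Fifth differences constant at -120.
-744 − 120 = -864;  -2682 − 864 = -3546;  -7344 − 3546 = -10890;  -16918 − 10890 = -27808;  -34537 − 27808 = -62345

-62345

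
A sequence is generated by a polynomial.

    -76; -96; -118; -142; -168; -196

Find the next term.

D1: -20 , -22 , -24 , -26 , -28
D2: -2 , -2 , -2 , -2
Constant second difference = -2, so extend:
-28 − 2 = -30;  -196 − 30 = -226

-226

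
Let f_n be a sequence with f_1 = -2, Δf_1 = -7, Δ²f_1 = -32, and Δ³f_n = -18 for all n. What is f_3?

Build the table forward from the leading diagonal:
Third differences: -18, -18, -18
Second differences: -32, -50, -68
First differences: -7, -39, -89
f: -2, -9, -48

-48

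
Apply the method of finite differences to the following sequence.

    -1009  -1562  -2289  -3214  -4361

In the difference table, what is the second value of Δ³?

-24

D1: -553, -727, -925, -1147
D2: -174, -198, -222
D3: -24, -24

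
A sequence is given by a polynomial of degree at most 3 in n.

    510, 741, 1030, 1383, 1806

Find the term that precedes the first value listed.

331

231  289  353  423
58  64  70
6  6
The third differences are constant at 6.
Work back: 58 − 6 = 52;  231 − 52 = 179;  510 − 179 = 331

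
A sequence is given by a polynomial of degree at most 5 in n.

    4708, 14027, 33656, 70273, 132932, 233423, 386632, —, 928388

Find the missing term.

610901

Using the first 7 terms:
9319  19629  36617  62659  100491  153209
10310  16988  26042  37832  52718
6678  9054  11790  14886
2376  2736  3096
360  360
Constant fifth difference = 360.
Extend forward: 3096 + 360 = 3456;  14886 + 3456 = 18342;  52718 + 18342 = 71060;  153209 + 71060 = 224269;  386632 + 224269 = 610901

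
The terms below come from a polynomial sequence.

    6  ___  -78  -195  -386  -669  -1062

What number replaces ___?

Using the last 5 terms:
Δ: -117, -191, -283, -393
Δ²: -74, -92, -110
Δ³: -18, -18
Constant third difference = -18.
Extend backward: -74 + 18 = -56;  -117 + 56 = -61;  -78 + 61 = -17

-17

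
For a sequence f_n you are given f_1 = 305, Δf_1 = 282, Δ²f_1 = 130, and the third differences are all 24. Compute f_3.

999

Build the table forward from the leading diagonal:
Δ³: 24, 24, 24
Δ²: 130, 154, 178
Δ: 282, 412, 566
f: 305, 587, 999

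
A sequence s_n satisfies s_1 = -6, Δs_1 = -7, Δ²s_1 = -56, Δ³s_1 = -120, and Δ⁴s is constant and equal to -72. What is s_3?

Build the table forward from the leading diagonal:
Δ⁴: -72  -72  -72
Δ³: -120  -192  -264
Δ²: -56  -176  -368
Δ: -7  -63  -239
s: -6  -13  -76

-76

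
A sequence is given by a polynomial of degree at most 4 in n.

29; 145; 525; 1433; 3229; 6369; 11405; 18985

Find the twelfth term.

Δ: 116  380  908  1796  3140  5036  7580
Δ²: 264  528  888  1344  1896  2544
Δ³: 264  360  456  552  648
Δ⁴: 96  96  96  96
Fourth differences constant at 96.
648 + 96 = 744;  2544 + 744 = 3288;  7580 + 3288 = 10868;  18985 + 10868 = 29853
744 + 96 = 840;  3288 + 840 = 4128;  10868 + 4128 = 14996;  29853 + 14996 = 44849
840 + 96 = 936;  4128 + 936 = 5064;  14996 + 5064 = 20060;  44849 + 20060 = 64909
936 + 96 = 1032;  5064 + 1032 = 6096;  20060 + 6096 = 26156;  64909 + 26156 = 91065

91065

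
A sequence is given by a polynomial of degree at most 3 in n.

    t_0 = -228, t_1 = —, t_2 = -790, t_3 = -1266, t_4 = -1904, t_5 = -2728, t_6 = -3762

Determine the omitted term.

-452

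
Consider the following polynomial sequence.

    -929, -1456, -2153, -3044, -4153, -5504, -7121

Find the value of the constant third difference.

-24

First differences: -527, -697, -891, -1109, -1351, -1617
Second differences: -170, -194, -218, -242, -266
Third differences: -24, -24, -24, -24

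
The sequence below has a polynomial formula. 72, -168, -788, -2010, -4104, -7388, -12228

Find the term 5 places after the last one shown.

Δ: -240  -620  -1222  -2094  -3284  -4840
Δ²: -380  -602  -872  -1190  -1556
Δ³: -222  -270  -318  -366
Δ⁴: -48  -48  -48
Fourth differences constant at -48.
-366 − 48 = -414;  -1556 − 414 = -1970;  -4840 − 1970 = -6810;  -12228 − 6810 = -19038
-414 − 48 = -462;  -1970 − 462 = -2432;  -6810 − 2432 = -9242;  -19038 − 9242 = -28280
-462 − 48 = -510;  -2432 − 510 = -2942;  -9242 − 2942 = -12184;  -28280 − 12184 = -40464
-510 − 48 = -558;  -2942 − 558 = -3500;  -12184 − 3500 = -15684;  -40464 − 15684 = -56148
-558 − 48 = -606;  -3500 − 606 = -4106;  -15684 − 4106 = -19790;  -56148 − 19790 = -75938

-75938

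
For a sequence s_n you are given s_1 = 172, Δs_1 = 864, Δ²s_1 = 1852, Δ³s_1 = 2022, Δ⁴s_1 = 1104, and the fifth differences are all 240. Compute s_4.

10342

Build the table forward from the leading diagonal:
D5: 240, 240, 240, 240
D4: 1104, 1344, 1584, 1824
D3: 2022, 3126, 4470, 6054
D2: 1852, 3874, 7000, 11470
D1: 864, 2716, 6590, 13590
s: 172, 1036, 3752, 10342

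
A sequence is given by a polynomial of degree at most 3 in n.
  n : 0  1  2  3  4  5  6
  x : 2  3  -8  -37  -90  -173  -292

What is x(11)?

First differences: 1 , -11 , -29 , -53 , -83 , -119
Second differences: -12 , -18 , -24 , -30 , -36
Third differences: -6 , -6 , -6 , -6
Third differences constant at -6.
-36 − 6 = -42;  -119 − 42 = -161;  -292 − 161 = -453
-42 − 6 = -48;  -161 − 48 = -209;  -453 − 209 = -662
-48 − 6 = -54;  -209 − 54 = -263;  -662 − 263 = -925
-54 − 6 = -60;  -263 − 60 = -323;  -925 − 323 = -1248
-60 − 6 = -66;  -323 − 66 = -389;  -1248 − 389 = -1637

-1637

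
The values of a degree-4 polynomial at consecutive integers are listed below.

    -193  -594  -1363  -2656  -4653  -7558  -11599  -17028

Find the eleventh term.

-44523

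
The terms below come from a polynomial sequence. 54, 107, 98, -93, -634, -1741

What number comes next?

-3678

Δ: 53 , -9 , -191 , -541 , -1107
Δ²: -62 , -182 , -350 , -566
Δ³: -120 , -168 , -216
Δ⁴: -48 , -48
Fourth differences constant at -48.
-216 − 48 = -264;  -566 − 264 = -830;  -1107 − 830 = -1937;  -1741 − 1937 = -3678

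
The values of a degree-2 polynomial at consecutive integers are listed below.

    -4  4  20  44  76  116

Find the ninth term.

284

8 , 16 , 24 , 32 , 40
8 , 8 , 8 , 8
Second differences constant at 8.
40 + 8 = 48;  116 + 48 = 164
48 + 8 = 56;  164 + 56 = 220
56 + 8 = 64;  220 + 64 = 284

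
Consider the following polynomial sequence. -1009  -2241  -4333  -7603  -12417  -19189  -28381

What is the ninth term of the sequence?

-56113

D1: -1232 , -2092 , -3270 , -4814 , -6772 , -9192
D2: -860 , -1178 , -1544 , -1958 , -2420
D3: -318 , -366 , -414 , -462
D4: -48 , -48 , -48
Constant fourth difference = -48, so extend:
-462 − 48 = -510;  -2420 − 510 = -2930;  -9192 − 2930 = -12122;  -28381 − 12122 = -40503
-510 − 48 = -558;  -2930 − 558 = -3488;  -12122 − 3488 = -15610;  -40503 − 15610 = -56113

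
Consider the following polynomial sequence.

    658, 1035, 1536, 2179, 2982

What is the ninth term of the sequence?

Δ: 377 , 501 , 643 , 803
Δ²: 124 , 142 , 160
Δ³: 18 , 18
The third differences are constant (18).
160 + 18 = 178;  803 + 178 = 981;  2982 + 981 = 3963
178 + 18 = 196;  981 + 196 = 1177;  3963 + 1177 = 5140
196 + 18 = 214;  1177 + 214 = 1391;  5140 + 1391 = 6531
214 + 18 = 232;  1391 + 232 = 1623;  6531 + 1623 = 8154

8154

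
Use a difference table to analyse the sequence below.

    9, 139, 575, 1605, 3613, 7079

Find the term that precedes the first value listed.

130  436  1030  2008  3466
306  594  978  1458
288  384  480
96  96
The fourth differences are constant at 96.
Work back: 288 − 96 = 192;  306 − 192 = 114;  130 − 114 = 16;  9 − 16 = -7

-7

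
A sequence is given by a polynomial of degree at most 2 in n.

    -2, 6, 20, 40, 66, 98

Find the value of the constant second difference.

6

First differences: 8, 14, 20, 26, 32
Second differences: 6, 6, 6, 6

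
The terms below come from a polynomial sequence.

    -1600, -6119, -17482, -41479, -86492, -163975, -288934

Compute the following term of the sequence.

-480407

-4519, -11363, -23997, -45013, -77483, -124959
-6844, -12634, -21016, -32470, -47476
-5790, -8382, -11454, -15006
-2592, -3072, -3552
-480, -480
The fifth differences are constant (-480).
-3552 − 480 = -4032;  -15006 − 4032 = -19038;  -47476 − 19038 = -66514;  -124959 − 66514 = -191473;  -288934 − 191473 = -480407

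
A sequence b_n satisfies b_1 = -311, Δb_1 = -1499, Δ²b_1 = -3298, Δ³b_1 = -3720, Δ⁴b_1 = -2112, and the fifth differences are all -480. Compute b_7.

Build the table forward from the leading diagonal:
D5: -480  -480  -480  -480  -480  -480  -480
D4: -2112  -2592  -3072  -3552  -4032  -4512  -4992
D3: -3720  -5832  -8424  -11496  -15048  -19080  -23592
D2: -3298  -7018  -12850  -21274  -32770  -47818  -66898
D1: -1499  -4797  -11815  -24665  -45939  -78709  -126527
b: -311  -1810  -6607  -18422  -43087  -89026  -167735

-167735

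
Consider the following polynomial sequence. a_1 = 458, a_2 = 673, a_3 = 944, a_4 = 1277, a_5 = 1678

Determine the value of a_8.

3349

D1: 215  271  333  401
D2: 56  62  68
D3: 6  6
The third differences are constant (6).
68 + 6 = 74;  401 + 74 = 475;  1678 + 475 = 2153
74 + 6 = 80;  475 + 80 = 555;  2153 + 555 = 2708
80 + 6 = 86;  555 + 86 = 641;  2708 + 641 = 3349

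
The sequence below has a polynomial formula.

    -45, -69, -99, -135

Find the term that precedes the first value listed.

-24, -30, -36
-6, -6
The second differences are constant at -6.
Work back: -24 + 6 = -18;  -45 + 18 = -27

-27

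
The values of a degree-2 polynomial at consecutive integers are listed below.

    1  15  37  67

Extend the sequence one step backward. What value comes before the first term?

Δ: 14, 22, 30
Δ²: 8, 8
The second differences are constant at 8.
Work back: 14 − 8 = 6;  1 − 6 = -5

-5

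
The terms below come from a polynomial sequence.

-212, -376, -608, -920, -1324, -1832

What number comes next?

-2456

-164, -232, -312, -404, -508
-68, -80, -92, -104
-12, -12, -12
Third differences constant at -12.
-104 − 12 = -116;  -508 − 116 = -624;  -1832 − 624 = -2456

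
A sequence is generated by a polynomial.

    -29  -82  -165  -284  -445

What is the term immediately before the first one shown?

0

First differences: -53, -83, -119, -161
Second differences: -30, -36, -42
Third differences: -6, -6
The third differences are constant at -6.
Work back: -30 + 6 = -24;  -53 + 24 = -29;  -29 + 29 = 0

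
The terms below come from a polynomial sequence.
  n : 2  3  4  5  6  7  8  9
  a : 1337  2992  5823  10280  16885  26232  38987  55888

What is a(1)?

D1: 1655  2831  4457  6605  9347  12755  16901
D2: 1176  1626  2148  2742  3408  4146
D3: 450  522  594  666  738
D4: 72  72  72  72
The fourth differences are constant at 72.
Work back: 450 − 72 = 378;  1176 − 378 = 798;  1655 − 798 = 857;  1337 − 857 = 480

480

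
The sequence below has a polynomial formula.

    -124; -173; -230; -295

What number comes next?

Δ: -49, -57, -65
Δ²: -8, -8
Constant second difference = -8, so extend:
-65 − 8 = -73;  -295 − 73 = -368

-368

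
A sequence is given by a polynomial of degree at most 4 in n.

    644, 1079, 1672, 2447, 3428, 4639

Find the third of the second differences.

206

D1: 435, 593, 775, 981, 1211
D2: 158, 182, 206, 230
D3: 24, 24, 24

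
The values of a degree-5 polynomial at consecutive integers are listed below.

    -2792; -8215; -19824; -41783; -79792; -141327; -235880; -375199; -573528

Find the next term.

-847847

Δ: -5423, -11609, -21959, -38009, -61535, -94553, -139319, -198329
Δ²: -6186, -10350, -16050, -23526, -33018, -44766, -59010
Δ³: -4164, -5700, -7476, -9492, -11748, -14244
Δ⁴: -1536, -1776, -2016, -2256, -2496
Δ⁵: -240, -240, -240, -240
The fifth differences are constant (-240).
-2496 − 240 = -2736;  -14244 − 2736 = -16980;  -59010 − 16980 = -75990;  -198329 − 75990 = -274319;  -573528 − 274319 = -847847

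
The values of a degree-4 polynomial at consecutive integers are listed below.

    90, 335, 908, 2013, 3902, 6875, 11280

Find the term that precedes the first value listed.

17

245, 573, 1105, 1889, 2973, 4405
328, 532, 784, 1084, 1432
204, 252, 300, 348
48, 48, 48
The fourth differences are constant at 48.
Work back: 204 − 48 = 156;  328 − 156 = 172;  245 − 172 = 73;  90 − 73 = 17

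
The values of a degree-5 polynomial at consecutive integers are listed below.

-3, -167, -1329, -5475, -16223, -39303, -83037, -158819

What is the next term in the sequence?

D1: -164, -1162, -4146, -10748, -23080, -43734, -75782
D2: -998, -2984, -6602, -12332, -20654, -32048
D3: -1986, -3618, -5730, -8322, -11394
D4: -1632, -2112, -2592, -3072
D5: -480, -480, -480
Fifth differences constant at -480.
-3072 − 480 = -3552;  -11394 − 3552 = -14946;  -32048 − 14946 = -46994;  -75782 − 46994 = -122776;  -158819 − 122776 = -281595

-281595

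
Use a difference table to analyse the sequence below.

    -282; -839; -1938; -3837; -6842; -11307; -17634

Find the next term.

First differences: -557, -1099, -1899, -3005, -4465, -6327
Second differences: -542, -800, -1106, -1460, -1862
Third differences: -258, -306, -354, -402
Fourth differences: -48, -48, -48
Fourth differences constant at -48.
-402 − 48 = -450;  -1862 − 450 = -2312;  -6327 − 2312 = -8639;  -17634 − 8639 = -26273

-26273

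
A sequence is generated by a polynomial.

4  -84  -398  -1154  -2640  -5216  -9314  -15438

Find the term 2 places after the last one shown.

-36140

-88  -314  -756  -1486  -2576  -4098  -6124
-226  -442  -730  -1090  -1522  -2026
-216  -288  -360  -432  -504
-72  -72  -72  -72
Constant fourth difference = -72, so extend:
-504 − 72 = -576;  -2026 − 576 = -2602;  -6124 − 2602 = -8726;  -15438 − 8726 = -24164
-576 − 72 = -648;  -2602 − 648 = -3250;  -8726 − 3250 = -11976;  -24164 − 11976 = -36140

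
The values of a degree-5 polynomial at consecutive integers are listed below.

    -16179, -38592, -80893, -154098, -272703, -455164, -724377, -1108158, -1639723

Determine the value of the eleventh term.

-3308949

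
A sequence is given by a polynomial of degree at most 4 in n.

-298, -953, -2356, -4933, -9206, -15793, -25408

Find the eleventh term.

-111788

First differences: -655  -1403  -2577  -4273  -6587  -9615
Second differences: -748  -1174  -1696  -2314  -3028
Third differences: -426  -522  -618  -714
Fourth differences: -96  -96  -96
Constant fourth difference = -96, so extend:
-714 − 96 = -810;  -3028 − 810 = -3838;  -9615 − 3838 = -13453;  -25408 − 13453 = -38861
-810 − 96 = -906;  -3838 − 906 = -4744;  -13453 − 4744 = -18197;  -38861 − 18197 = -57058
-906 − 96 = -1002;  -4744 − 1002 = -5746;  -18197 − 5746 = -23943;  -57058 − 23943 = -81001
-1002 − 96 = -1098;  -5746 − 1098 = -6844;  -23943 − 6844 = -30787;  -81001 − 30787 = -111788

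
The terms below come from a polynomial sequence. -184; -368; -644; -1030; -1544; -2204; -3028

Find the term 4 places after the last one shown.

-8324

D1: -184 , -276 , -386 , -514 , -660 , -824
D2: -92 , -110 , -128 , -146 , -164
D3: -18 , -18 , -18 , -18
The third differences are constant (-18).
-164 − 18 = -182;  -824 − 182 = -1006;  -3028 − 1006 = -4034
-182 − 18 = -200;  -1006 − 200 = -1206;  -4034 − 1206 = -5240
-200 − 18 = -218;  -1206 − 218 = -1424;  -5240 − 1424 = -6664
-218 − 18 = -236;  -1424 − 236 = -1660;  -6664 − 1660 = -8324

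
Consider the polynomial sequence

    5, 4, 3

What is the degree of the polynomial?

1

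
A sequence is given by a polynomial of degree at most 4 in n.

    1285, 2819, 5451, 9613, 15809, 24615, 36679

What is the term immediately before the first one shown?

Δ: 1534  2632  4162  6196  8806  12064
Δ²: 1098  1530  2034  2610  3258
Δ³: 432  504  576  648
Δ⁴: 72  72  72
The fourth differences are constant at 72.
Work back: 432 − 72 = 360;  1098 − 360 = 738;  1534 − 738 = 796;  1285 − 796 = 489

489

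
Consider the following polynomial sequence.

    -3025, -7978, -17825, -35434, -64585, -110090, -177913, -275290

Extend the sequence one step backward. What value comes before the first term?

First differences: -4953  -9847  -17609  -29151  -45505  -67823  -97377
Second differences: -4894  -7762  -11542  -16354  -22318  -29554
Third differences: -2868  -3780  -4812  -5964  -7236
Fourth differences: -912  -1032  -1152  -1272
Fifth differences: -120  -120  -120
The fifth differences are constant at -120.
Work back: -912 + 120 = -792;  -2868 + 792 = -2076;  -4894 + 2076 = -2818;  -4953 + 2818 = -2135;  -3025 + 2135 = -890

-890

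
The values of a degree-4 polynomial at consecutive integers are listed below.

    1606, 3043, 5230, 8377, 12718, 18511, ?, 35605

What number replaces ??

Using the first 6 terms:
Δ: 1437, 2187, 3147, 4341, 5793
Δ²: 750, 960, 1194, 1452
Δ³: 210, 234, 258
Δ⁴: 24, 24
Constant fourth difference = 24.
Extend forward: 258 + 24 = 282;  1452 + 282 = 1734;  5793 + 1734 = 7527;  18511 + 7527 = 26038

26038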